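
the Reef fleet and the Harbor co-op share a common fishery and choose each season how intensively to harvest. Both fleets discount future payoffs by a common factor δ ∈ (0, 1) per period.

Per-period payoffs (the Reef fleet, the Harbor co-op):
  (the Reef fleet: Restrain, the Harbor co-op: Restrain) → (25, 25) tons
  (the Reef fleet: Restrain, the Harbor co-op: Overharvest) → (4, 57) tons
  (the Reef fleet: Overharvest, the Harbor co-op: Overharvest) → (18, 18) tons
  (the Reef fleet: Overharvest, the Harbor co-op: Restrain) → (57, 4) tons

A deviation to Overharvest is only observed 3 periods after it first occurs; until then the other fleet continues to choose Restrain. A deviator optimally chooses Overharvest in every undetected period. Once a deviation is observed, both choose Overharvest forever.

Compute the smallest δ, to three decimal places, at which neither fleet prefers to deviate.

The best deviation is to choose Overharvest for all 3 undetected periods, earning 57 each, then 18 forever once detected.
Deviation value: 57(1−δ^3)/(1−δ) + 18δ^3/(1−δ); cooperation value: 25/(1−δ).
IC: 25 ≥ 57(1−δ^3) + 18δ^3 = 57 − 39δ^3.
So δ^3 ≥ 32/39, giving δ ≥ (32/39)^(1/3) ≈ 0.936.

0.936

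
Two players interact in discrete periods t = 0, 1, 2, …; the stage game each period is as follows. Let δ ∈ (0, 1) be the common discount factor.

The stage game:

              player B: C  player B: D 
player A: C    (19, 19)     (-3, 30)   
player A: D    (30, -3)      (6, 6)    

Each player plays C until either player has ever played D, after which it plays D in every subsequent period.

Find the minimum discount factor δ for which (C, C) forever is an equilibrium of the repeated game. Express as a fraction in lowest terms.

Cooperation forever yields 19 each period: 19/(1−δ).
Deviating yields 30 once, then 6 forever: 30 + 6δ/(1−δ).
No profitable deviation requires 19/(1−δ) ≥ 30 + 6δ/(1−δ).
Multiplying by (1−δ): 19 ≥ 30(1−δ) + 6δ = 30 − 24δ.
So 24δ ≥ 11, i.e. δ ≥ 11/24.

11/24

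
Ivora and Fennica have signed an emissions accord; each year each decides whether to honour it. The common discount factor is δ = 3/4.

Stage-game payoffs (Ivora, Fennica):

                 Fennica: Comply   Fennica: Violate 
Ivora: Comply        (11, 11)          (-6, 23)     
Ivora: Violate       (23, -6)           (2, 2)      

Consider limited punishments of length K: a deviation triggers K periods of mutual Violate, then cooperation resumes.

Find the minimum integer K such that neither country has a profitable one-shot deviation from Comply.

3

No profitable deviation requires (11−2)(δ+…+δ^K) ≥ 23−11, i.e. δ+…+δ^K ≥ 4/3 ≈ 1.3333.
With δ = 3/4, the partial sums are K=1: 0.7500, K=2: 1.3125, K=3: 1.7344.
K = 3 is the first length at which the sum reaches 1.3333.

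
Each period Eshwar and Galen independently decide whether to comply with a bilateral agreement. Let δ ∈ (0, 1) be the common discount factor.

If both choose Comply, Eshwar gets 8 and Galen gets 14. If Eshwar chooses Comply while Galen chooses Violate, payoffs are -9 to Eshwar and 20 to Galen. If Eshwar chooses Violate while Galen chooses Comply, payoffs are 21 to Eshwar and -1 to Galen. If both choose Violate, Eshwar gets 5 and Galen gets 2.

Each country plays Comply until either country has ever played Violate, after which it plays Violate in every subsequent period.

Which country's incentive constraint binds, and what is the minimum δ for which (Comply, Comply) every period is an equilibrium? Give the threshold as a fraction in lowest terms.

Eshwar's threshold: (21−8)/(21−5) = 13/16.
Galen's threshold: (20−14)/(20−2) = 1/3.
13/16 > 1/3, so Eshwar binds and δ* = 13/16.

Eshwar; δ ≥ 13/16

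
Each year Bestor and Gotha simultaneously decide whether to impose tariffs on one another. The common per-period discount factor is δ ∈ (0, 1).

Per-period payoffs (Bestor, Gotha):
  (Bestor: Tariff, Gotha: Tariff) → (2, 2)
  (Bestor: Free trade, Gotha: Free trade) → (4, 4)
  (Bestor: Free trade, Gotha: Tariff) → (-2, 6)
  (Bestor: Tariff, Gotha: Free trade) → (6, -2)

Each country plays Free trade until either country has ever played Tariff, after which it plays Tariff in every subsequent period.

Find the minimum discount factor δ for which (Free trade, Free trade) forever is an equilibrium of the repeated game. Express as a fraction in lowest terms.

1/2

4/(1−δ) ≥ 6 + 2δ/(1−δ)
4 ≥ 6 − 4δ
δ ≥ 2/4 = 1/2.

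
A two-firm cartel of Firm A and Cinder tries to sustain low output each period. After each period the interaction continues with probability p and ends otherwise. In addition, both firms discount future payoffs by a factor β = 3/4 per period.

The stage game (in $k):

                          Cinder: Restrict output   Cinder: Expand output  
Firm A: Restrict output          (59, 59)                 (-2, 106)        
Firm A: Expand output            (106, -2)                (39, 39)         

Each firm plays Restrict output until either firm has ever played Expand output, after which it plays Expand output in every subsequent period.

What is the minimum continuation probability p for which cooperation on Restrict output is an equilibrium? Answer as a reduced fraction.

188/201

With continuation probability p and discount β, the effective per-period discount factor is βp.
Grim-trigger IC: βp ≥ (106−59)/(106−39) = 47/67.
So p ≥ (47/67)/(3/4) = 188/201.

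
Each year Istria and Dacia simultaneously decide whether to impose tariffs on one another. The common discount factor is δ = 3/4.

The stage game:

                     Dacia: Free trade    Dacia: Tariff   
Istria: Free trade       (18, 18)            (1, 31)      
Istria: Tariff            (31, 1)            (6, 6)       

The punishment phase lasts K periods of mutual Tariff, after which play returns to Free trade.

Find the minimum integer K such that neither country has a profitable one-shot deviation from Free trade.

2

Need Σ_{k=1}^{K} δ^k ≥ (31−18)/(18−6) = 1.0833 at δ = 3/4.
At K = 1 the sum is 0.7500 < 1.0833; at K = 2 it is 1.3125 ≥ 1.0833.
So the minimum punishment length is K = 2.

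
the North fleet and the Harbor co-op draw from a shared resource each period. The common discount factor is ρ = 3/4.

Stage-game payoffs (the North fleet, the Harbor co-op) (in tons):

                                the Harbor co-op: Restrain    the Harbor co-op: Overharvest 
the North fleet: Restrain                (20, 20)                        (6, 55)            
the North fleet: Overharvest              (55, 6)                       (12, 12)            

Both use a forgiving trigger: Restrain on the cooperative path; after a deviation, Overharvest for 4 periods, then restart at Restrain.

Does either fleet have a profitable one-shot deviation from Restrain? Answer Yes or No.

Comparing payoff streams over the 5 periods until play realigns: cooperate → 20(1+ρ+…+ρ^4); deviate → 55 + 12(ρ+…+ρ^4).
Cooperation is sustained iff (20−12)(ρ+…+ρ^4) ≥ 55−20.
ρ+…+ρ^4 = 3/4·(1−(3/4)^4)/(1−3/4) = 2.0508, and (55−20)/(20−12) = 4.3750.
2.0508 < 4.3750, so cooperation is not sustainable.

Yes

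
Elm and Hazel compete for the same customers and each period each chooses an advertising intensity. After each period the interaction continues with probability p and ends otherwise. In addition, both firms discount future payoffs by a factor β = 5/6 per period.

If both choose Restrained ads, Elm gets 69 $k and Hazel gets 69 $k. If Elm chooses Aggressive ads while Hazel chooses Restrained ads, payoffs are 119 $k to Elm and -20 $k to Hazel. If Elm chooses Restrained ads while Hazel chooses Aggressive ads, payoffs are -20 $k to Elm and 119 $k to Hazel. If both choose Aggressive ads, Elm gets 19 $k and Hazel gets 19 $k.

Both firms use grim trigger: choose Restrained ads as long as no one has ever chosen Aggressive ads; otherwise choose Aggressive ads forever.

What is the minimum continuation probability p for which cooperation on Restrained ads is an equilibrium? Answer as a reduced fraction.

3/5

Expected continuation weight on next period's payoff is β·p = 5/6·p, which plays the role of the discount factor.
Cooperation requires 5/6·p ≥ (119−69)/(119−19) = 1/2, hence p ≥ 3/5.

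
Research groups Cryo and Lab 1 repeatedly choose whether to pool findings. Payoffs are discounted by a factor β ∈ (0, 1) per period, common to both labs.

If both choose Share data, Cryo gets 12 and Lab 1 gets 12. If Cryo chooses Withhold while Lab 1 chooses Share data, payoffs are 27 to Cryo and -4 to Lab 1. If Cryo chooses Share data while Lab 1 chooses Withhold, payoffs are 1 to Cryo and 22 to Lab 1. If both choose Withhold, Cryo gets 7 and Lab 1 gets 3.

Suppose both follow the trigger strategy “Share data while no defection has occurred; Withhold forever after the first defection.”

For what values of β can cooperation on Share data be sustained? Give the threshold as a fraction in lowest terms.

3/4

Cryo: cooperation gives 12 each period; deviation gives 27 once then 7 forever.
  12/(1−β) ≥ 27 + 7β/(1−β) ⇒ β ≥ 15/20 = 3/4.
Lab 1: cooperation gives 12 each period; deviation gives 22 once then 3 forever.
  β ≥ 10/19.
Both must hold, so the binding constraint is Cryo's: β ≥ 3/4.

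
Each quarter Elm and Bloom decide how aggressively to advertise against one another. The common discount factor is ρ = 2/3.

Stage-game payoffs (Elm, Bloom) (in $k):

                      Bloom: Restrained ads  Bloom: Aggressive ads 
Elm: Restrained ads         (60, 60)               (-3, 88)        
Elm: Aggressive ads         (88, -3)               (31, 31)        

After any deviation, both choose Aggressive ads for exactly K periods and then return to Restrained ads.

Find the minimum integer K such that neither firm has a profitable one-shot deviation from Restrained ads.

No profitable deviation requires (60−31)(ρ+…+ρ^K) ≥ 88−60, i.e. ρ+…+ρ^K ≥ 28/29 ≈ 0.9655.
With ρ = 2/3, the partial sums are K=1: 0.6667, K=2: 1.1111.
K = 2 is the first length at which the sum reaches 0.9655.

2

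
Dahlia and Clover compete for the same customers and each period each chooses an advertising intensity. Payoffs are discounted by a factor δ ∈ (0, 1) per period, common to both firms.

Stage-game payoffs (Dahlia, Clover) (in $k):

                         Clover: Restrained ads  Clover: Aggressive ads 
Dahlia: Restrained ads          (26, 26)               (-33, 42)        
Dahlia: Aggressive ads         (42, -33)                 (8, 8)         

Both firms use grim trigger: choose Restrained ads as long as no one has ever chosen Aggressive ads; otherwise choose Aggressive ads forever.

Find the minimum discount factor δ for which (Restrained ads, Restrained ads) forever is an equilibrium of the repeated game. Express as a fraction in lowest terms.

Under grim trigger the critical discount factor is (T−C)/(T−P) with T = 42, C = 26, P = 8.
δ* = (42−26)/(42−8) = 16/34 = 8/17.

8/17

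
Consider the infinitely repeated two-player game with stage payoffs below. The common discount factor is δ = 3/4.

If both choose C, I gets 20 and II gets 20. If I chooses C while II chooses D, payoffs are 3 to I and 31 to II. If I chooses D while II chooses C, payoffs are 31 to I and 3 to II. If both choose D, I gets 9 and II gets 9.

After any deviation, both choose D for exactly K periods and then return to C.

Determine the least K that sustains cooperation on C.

2

IC: δ(1−δ^K)/(1−δ) ≥ (31−20)/(20−9) = 1.
With δ = 3/4: need 1 − δ^K ≥ 1·(1−3/4)/(3/4), i.e. δ^K ≤ 0.6667.
Since (3/4)^1 = 0.7500 and (3/4)^2 = 0.5625, the smallest such K is 2.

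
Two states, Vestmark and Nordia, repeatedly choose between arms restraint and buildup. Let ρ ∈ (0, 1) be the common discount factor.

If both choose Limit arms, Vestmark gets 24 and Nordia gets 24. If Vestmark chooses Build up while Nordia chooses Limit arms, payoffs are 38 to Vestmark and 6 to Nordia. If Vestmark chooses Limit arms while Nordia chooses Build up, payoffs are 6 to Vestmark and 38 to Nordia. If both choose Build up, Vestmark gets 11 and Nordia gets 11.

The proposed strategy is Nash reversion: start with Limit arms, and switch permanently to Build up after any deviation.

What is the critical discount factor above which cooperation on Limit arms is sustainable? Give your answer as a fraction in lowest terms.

Under grim trigger the critical discount factor is (T−C)/(T−P) with T = 38, C = 24, P = 11.
ρ* = (38−24)/(38−11) = 14/27.

14/27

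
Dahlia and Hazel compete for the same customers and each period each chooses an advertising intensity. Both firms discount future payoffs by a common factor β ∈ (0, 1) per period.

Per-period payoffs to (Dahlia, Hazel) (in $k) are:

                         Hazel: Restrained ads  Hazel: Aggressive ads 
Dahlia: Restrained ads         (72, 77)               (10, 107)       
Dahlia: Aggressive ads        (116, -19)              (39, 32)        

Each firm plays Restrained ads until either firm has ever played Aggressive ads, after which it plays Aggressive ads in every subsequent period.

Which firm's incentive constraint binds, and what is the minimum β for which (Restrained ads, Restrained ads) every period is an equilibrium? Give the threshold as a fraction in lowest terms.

Dahlia; β ≥ 4/7

Dahlia: cooperation gives 72 each period; deviation gives 116 once then 39 forever.
  72/(1−β) ≥ 116 + 39β/(1−β) ⇒ β ≥ 44/77 = 4/7.
Hazel: cooperation gives 77 each period; deviation gives 107 once then 32 forever.
  β ≥ 30/75 = 2/5.
Both must hold, so the binding constraint is Dahlia's: β ≥ 4/7.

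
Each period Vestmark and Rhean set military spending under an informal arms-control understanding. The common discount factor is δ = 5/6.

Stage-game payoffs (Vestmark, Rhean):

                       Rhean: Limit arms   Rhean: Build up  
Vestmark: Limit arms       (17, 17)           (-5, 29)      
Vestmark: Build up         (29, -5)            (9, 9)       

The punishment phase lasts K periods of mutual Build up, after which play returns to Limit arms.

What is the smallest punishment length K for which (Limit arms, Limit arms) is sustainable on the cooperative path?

No profitable deviation requires (17−9)(δ+…+δ^K) ≥ 29−17, i.e. δ+…+δ^K ≥ 3/2 ≈ 1.5000.
With δ = 5/6, the partial sums are K=1: 0.8333, K=2: 1.5278.
K = 2 is the first length at which the sum reaches 1.5000.

2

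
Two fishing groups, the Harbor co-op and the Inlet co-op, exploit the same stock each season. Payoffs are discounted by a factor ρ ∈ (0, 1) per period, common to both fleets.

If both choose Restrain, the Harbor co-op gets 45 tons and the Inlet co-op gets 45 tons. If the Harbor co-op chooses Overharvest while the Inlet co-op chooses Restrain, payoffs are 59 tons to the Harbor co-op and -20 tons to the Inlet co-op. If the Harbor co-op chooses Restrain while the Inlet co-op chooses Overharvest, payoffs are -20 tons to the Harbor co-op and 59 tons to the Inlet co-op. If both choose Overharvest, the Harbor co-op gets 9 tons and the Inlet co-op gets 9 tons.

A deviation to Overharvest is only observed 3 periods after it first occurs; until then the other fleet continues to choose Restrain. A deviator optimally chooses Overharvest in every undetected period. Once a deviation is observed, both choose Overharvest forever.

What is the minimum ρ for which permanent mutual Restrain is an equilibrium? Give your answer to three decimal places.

0.654

A deviator earns 59 for 3 periods, then 9 forever; cooperating earns 45 forever. Multiplying the IC by (1−ρ):
45 ≥ 59(1−ρ^3) + 9ρ^3, so 50·ρ^3 ≥ 14 and ρ^3 ≥ 7/25.
ρ ≥ (7/25)^(1/3) ≈ 0.654.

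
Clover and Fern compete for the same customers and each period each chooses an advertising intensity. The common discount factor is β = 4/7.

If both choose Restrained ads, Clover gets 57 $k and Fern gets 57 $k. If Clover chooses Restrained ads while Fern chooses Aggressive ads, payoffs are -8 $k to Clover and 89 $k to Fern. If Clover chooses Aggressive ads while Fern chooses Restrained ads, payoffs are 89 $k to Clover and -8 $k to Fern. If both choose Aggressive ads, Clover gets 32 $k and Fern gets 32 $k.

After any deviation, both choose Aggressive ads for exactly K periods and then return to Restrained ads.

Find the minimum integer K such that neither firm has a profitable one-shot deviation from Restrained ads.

Need Σ_{k=1}^{K} β^k ≥ (89−57)/(57−32) = 1.2800 at β = 4/7.
At K = 5 the sum is 1.2521 < 1.2800; at K = 6 it is 1.2869 ≥ 1.2800.
So the minimum punishment length is K = 6.

6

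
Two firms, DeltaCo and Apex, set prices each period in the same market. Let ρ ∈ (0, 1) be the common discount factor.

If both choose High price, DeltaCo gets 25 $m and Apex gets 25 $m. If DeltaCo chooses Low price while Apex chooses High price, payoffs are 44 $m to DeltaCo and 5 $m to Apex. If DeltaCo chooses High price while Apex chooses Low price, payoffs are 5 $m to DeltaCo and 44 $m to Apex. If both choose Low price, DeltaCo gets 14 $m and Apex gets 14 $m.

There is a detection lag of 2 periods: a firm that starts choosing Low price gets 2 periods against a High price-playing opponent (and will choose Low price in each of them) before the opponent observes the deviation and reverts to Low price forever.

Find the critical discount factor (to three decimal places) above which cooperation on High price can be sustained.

0.796

A deviator earns 44 for 2 periods, then 14 forever; cooperating earns 25 forever. Multiplying the IC by (1−ρ):
25 ≥ 44(1−ρ^2) + 14ρ^2, so 30·ρ^2 ≥ 19 and ρ^2 ≥ 19/30.
ρ ≥ (19/30)^(1/2) ≈ 0.796.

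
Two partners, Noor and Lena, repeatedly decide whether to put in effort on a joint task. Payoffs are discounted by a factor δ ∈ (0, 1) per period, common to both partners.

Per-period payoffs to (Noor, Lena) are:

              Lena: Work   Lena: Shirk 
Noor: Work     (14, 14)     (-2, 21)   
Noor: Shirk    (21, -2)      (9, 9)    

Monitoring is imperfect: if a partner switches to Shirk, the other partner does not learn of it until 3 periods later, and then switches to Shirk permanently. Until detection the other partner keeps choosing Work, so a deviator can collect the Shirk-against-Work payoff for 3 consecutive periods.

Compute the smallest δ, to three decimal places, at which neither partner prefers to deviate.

0.836

The best deviation is to choose Shirk for all 3 undetected periods, earning 21 each, then 9 forever once detected.
Deviation value: 21(1−δ^3)/(1−δ) + 9δ^3/(1−δ); cooperation value: 14/(1−δ).
IC: 14 ≥ 21(1−δ^3) + 9δ^3 = 21 − 12δ^3.
So δ^3 ≥ 7/12, giving δ ≥ (7/12)^(1/3) ≈ 0.836.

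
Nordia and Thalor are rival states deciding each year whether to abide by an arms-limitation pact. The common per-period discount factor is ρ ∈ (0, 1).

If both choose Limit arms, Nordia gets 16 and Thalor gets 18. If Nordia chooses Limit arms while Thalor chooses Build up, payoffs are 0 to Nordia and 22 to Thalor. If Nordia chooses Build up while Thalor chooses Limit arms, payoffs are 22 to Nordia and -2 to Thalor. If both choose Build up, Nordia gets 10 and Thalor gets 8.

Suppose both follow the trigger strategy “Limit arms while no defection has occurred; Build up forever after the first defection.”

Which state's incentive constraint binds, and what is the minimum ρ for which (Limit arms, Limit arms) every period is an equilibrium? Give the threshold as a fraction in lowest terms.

Nordia; ρ ≥ 1/2

Nordia's threshold: (22−16)/(22−10) = 1/2.
Thalor's threshold: (22−18)/(22−8) = 2/7.
1/2 > 2/7, so Nordia binds and ρ* = 1/2.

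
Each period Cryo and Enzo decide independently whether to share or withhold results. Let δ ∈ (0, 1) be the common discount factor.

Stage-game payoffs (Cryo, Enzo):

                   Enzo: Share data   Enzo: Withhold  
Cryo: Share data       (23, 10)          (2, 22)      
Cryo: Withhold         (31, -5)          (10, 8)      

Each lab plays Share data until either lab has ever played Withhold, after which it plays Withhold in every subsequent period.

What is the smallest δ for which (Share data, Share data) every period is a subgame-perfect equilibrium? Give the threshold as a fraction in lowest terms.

6/7

For Cryo: deviation gain 31−23 = 8, per-period punishment loss 23−10 = 13. IC gives δ ≥ 8/21.
For Enzo: gain 12, loss 2 per period, so δ ≥ 12/14 = 6/7.
The tighter constraint is Enzo's, so cooperation needs δ ≥ 6/7.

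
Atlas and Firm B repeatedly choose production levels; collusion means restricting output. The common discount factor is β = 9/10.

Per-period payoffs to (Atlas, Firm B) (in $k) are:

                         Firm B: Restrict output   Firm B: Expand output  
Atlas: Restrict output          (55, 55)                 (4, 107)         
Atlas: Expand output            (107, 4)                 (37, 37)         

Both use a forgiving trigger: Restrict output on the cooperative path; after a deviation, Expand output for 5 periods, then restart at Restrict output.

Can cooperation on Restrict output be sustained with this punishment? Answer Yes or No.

Yes

A one-shot deviation gives 107 now, then 37 for 5 periods, then back to 55.
Gain from deviating: (107−55) today; loss: (55−37) in each of the next 5 periods.
No-deviation condition: (55−37)(β+…+β^5) ≥ 107−55, i.e. β+…+β^5 ≥ 26/9.
At β = 9/10: β+…+β^5 = 3.6856 ≥ 2.8889.
So cooperation is sustainable.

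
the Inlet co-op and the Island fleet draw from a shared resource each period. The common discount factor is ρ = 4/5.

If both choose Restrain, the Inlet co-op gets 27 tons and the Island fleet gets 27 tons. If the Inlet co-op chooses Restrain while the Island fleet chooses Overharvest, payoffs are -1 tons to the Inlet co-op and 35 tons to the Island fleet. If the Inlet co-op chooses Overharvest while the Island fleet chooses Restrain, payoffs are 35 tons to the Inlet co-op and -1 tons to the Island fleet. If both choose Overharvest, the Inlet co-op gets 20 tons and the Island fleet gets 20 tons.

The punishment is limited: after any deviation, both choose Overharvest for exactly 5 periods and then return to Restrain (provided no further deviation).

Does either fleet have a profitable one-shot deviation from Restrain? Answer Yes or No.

No

IC: ρ+…+ρ^5 ≥ (35−27)/(27−20) = 8/7.
At ρ = 4/5: partial sum = 2.6893 ≥ 1.1429. Cooperation sustainable.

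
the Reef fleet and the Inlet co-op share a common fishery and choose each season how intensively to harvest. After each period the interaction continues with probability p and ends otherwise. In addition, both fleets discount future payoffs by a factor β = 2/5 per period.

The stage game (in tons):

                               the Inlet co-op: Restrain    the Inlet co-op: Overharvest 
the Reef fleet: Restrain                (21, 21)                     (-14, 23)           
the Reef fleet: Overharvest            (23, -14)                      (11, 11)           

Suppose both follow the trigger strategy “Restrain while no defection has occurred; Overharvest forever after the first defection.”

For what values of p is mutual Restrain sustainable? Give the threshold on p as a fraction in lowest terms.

Expected continuation weight on next period's payoff is β·p = 2/5·p, which plays the role of the discount factor.
Cooperation requires 2/5·p ≥ (23−21)/(23−11) = 1/6, hence p ≥ 5/12.

5/12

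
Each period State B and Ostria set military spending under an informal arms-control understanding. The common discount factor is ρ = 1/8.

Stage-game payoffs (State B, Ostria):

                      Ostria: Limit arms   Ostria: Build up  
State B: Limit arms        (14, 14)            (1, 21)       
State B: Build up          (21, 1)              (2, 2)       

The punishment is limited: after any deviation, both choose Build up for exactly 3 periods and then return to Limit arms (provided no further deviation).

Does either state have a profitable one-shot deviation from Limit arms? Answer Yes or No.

A one-shot deviation gives 21 now, then 2 for 3 periods, then back to 14.
Gain from deviating: (21−14) today; loss: (14−2) in each of the next 3 periods.
No-deviation condition: (14−2)(ρ+…+ρ^3) ≥ 21−14, i.e. ρ+…+ρ^3 ≥ 7/12.
At ρ = 1/8: ρ+…+ρ^3 = 0.1426 < 0.5833.
So cooperation is not sustainable.

Yes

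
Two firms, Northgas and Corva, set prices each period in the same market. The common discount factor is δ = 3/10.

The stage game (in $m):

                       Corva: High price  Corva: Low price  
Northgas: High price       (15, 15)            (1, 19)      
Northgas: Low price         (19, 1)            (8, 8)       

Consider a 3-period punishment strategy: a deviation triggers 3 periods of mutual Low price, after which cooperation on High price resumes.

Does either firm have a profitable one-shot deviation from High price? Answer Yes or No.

A one-shot deviation gives 19 now, then 8 for 3 periods, then back to 15.
Gain from deviating: (19−15) today; loss: (15−8) in each of the next 3 periods.
No-deviation condition: (15−8)(δ+…+δ^3) ≥ 19−15, i.e. δ+…+δ^3 ≥ 4/7.
At δ = 3/10: δ+…+δ^3 = 0.4170 < 0.5714.
So cooperation is not sustainable.

Yes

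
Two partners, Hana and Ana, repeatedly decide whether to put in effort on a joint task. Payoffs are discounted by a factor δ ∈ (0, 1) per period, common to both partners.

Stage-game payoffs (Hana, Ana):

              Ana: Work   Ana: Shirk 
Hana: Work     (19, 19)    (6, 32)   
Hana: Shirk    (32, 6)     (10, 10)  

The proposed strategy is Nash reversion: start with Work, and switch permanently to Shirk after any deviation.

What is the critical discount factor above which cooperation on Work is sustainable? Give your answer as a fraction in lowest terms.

Cooperation forever yields 19 each period: 19/(1−δ).
Deviating yields 32 once, then 10 forever: 32 + 10δ/(1−δ).
No profitable deviation requires 19/(1−δ) ≥ 32 + 10δ/(1−δ).
Multiplying by (1−δ): 19 ≥ 32(1−δ) + 10δ = 32 − 22δ.
So 22δ ≥ 13, i.e. δ ≥ 13/22.

13/22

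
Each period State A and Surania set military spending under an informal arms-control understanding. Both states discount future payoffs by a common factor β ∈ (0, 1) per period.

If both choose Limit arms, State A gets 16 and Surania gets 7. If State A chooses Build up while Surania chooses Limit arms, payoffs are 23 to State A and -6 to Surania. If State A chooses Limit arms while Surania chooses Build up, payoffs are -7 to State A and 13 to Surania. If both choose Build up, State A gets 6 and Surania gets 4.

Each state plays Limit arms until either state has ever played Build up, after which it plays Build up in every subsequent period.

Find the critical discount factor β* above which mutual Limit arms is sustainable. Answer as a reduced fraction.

2/3

State A: cooperation gives 16 each period; deviation gives 23 once then 6 forever.
  16/(1−β) ≥ 23 + 6β/(1−β) ⇒ β ≥ 7/17.
Surania: cooperation gives 7 each period; deviation gives 13 once then 4 forever.
  β ≥ 6/9 = 2/3.
Both must hold, so the binding constraint is Surania's: β ≥ 2/3.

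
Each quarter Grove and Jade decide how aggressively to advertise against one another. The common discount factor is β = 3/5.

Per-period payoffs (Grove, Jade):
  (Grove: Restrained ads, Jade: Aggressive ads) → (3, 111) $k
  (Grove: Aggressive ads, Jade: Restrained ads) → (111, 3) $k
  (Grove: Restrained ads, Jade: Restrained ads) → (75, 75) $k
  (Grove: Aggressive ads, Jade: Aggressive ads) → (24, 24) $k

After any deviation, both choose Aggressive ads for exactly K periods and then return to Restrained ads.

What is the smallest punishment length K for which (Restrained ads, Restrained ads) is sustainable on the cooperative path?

2

Need Σ_{k=1}^{K} β^k ≥ (111−75)/(75−24) = 0.7059 at β = 3/5.
At K = 1 the sum is 0.6000 < 0.7059; at K = 2 it is 0.9600 ≥ 0.7059.
So the minimum punishment length is K = 2.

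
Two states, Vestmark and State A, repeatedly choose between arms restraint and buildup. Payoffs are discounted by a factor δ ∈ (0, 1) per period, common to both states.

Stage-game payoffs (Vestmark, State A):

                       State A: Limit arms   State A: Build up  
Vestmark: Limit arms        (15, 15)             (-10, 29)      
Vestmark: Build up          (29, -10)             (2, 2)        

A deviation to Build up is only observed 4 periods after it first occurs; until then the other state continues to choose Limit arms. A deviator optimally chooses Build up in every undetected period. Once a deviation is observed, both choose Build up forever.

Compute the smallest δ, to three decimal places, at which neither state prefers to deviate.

0.849

A deviator earns 29 for 4 periods, then 2 forever; cooperating earns 15 forever. Multiplying the IC by (1−δ):
15 ≥ 29(1−δ^4) + 2δ^4, so 27·δ^4 ≥ 14 and δ^4 ≥ 14/27.
δ ≥ (14/27)^(1/4) ≈ 0.849.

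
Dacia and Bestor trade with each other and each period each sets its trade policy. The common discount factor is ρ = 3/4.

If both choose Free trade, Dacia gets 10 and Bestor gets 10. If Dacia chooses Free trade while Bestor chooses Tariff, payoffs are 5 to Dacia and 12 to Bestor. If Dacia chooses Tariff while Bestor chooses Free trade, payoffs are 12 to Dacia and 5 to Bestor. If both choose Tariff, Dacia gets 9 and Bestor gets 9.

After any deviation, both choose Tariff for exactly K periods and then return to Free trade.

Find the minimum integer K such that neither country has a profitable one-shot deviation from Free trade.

Need Σ_{k=1}^{K} ρ^k ≥ (12−10)/(10−9) = 2.0000 at ρ = 3/4.
At K = 3 the sum is 1.7344 < 2.0000; at K = 4 it is 2.0508 ≥ 2.0000.
So the minimum punishment length is K = 4.

4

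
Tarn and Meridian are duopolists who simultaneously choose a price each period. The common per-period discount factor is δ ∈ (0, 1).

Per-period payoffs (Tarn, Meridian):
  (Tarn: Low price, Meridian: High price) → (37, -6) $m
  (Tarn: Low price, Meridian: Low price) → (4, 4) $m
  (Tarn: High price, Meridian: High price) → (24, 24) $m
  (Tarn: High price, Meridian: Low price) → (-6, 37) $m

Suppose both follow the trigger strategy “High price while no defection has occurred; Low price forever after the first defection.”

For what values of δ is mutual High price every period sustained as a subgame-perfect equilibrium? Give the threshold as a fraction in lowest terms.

24/(1−δ) ≥ 37 + 4δ/(1−δ)
24 ≥ 37 − 33δ
δ ≥ 13/33.

13/33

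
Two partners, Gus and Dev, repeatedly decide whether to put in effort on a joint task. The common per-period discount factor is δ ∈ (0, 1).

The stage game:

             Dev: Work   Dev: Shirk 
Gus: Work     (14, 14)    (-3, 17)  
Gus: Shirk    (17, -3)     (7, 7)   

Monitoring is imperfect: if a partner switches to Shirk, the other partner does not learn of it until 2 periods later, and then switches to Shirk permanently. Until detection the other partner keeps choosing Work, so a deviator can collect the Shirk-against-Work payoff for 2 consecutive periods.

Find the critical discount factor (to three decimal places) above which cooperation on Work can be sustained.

Deviating for the 2 undetected periods gains 17−14 = 3 per period over cooperation, then loses 14−7 = 7 per period forever once punishment starts.
Gain: 3(1 + δ + … + δ^1); loss: 7·δ^2/(1−δ).
No profitable deviation ⇔ 3(1−δ^2) ≤ 7·δ^2, i.e. δ^2 ≥ 3/(3+7) = 3/10.
Hence δ ≥ (3/10)^(1/2) ≈ 0.548.

0.548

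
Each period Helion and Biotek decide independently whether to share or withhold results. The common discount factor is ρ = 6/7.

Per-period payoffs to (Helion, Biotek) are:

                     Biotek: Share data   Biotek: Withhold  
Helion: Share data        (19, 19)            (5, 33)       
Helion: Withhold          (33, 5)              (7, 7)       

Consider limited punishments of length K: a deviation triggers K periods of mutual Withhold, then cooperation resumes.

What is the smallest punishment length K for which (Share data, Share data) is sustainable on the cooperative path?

2

IC: ρ(1−ρ^K)/(1−ρ) ≥ (33−19)/(19−7) = 7/6.
With ρ = 6/7: need 1 − ρ^K ≥ 7/6·(1−6/7)/(6/7), i.e. ρ^K ≤ 0.8056.
Since (6/7)^1 = 0.8571 and (6/7)^2 = 0.7347, the smallest such K is 2.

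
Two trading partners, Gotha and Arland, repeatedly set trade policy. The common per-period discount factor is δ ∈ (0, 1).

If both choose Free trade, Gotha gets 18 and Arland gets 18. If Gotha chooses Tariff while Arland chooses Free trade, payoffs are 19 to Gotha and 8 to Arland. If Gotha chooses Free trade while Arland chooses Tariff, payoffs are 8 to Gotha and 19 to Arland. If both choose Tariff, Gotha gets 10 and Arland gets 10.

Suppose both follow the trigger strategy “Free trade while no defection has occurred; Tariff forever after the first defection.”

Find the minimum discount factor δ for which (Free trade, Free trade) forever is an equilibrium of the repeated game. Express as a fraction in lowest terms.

Under grim trigger the critical discount factor is (T−C)/(T−P) with T = 19, C = 18, P = 10.
δ* = (19−18)/(19−10) = 1/9.

1/9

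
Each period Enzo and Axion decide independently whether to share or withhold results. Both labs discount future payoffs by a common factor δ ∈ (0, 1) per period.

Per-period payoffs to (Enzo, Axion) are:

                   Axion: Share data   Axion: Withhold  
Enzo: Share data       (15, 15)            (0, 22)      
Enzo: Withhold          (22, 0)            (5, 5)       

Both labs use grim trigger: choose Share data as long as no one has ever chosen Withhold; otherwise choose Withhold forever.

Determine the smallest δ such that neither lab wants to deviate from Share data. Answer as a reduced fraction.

One-period gain from deviating is 22 − 15 = 7. The loss is 15 − 5 = 10 in every subsequent period, with present value 10·δ/(1−δ).
Deviation is unprofitable when 10·δ/(1−δ) ≥ 7, i.e. δ/(1−δ) ≥ 7/10.
Equivalently δ ≥ 7/(7+10) = 7/17.

7/17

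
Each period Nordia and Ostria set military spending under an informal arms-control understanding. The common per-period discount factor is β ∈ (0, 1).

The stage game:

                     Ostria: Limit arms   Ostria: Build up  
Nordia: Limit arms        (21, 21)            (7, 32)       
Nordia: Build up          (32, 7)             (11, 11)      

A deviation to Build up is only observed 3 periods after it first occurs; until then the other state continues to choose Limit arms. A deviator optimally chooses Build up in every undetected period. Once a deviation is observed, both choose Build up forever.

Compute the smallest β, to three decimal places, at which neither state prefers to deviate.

A deviator earns 32 for 3 periods, then 11 forever; cooperating earns 21 forever. Multiplying the IC by (1−β):
21 ≥ 32(1−β^3) + 11β^3, so 21·β^3 ≥ 11 and β^3 ≥ 11/21.
β ≥ (11/21)^(1/3) ≈ 0.806.

0.806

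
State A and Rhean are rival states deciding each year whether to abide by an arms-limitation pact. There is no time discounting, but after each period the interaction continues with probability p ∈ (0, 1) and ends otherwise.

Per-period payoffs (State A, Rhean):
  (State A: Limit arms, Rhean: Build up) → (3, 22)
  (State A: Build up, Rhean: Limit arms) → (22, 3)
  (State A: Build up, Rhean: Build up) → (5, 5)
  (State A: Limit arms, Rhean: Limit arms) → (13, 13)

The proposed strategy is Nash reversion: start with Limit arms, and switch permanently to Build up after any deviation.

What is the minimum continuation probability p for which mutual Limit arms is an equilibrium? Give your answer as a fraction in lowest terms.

9/17

With no time discounting, the continuation probability p plays the role of the discount factor.
Grim-trigger IC: 13/(1−p) ≥ 22 + 5p/(1−p) ⇒ p ≥ (22−13)/(22−5) = 9/17.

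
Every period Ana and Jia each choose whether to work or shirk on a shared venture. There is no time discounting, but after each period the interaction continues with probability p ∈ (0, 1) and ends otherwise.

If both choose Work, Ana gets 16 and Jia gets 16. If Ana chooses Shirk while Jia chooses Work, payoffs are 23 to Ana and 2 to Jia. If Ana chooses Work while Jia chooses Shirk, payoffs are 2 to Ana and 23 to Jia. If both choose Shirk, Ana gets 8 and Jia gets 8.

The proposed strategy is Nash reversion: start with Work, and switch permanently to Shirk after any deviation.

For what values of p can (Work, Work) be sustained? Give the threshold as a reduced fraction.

7/15

With no time discounting, the continuation probability p plays the role of the discount factor.
Grim-trigger IC: 16/(1−p) ≥ 23 + 8p/(1−p) ⇒ p ≥ (23−16)/(23−8) = 7/15.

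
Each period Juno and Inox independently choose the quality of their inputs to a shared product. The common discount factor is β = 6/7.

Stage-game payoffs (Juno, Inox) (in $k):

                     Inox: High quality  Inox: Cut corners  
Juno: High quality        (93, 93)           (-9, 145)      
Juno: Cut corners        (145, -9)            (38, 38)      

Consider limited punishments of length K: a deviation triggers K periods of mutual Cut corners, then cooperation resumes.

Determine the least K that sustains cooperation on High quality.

No profitable deviation requires (93−38)(β+…+β^K) ≥ 145−93, i.e. β+…+β^K ≥ 52/55 ≈ 0.9455.
With β = 6/7, the partial sums are K=1: 0.8571, K=2: 1.5918.
K = 2 is the first length at which the sum reaches 0.9455.

2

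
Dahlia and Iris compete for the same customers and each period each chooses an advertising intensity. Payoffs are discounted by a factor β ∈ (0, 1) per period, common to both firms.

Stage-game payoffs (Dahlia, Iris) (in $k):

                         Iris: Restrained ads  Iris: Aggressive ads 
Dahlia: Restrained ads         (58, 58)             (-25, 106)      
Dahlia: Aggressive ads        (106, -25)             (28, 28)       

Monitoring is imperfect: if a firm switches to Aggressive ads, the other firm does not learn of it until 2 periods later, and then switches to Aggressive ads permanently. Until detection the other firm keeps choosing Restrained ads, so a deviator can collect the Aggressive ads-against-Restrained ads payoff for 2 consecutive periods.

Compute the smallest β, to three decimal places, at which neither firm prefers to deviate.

0.784

Deviating for the 2 undetected periods gains 106−58 = 48 per period over cooperation, then loses 58−28 = 30 per period forever once punishment starts.
Gain: 48(1 + β + … + β^1); loss: 30·β^2/(1−β).
No profitable deviation ⇔ 48(1−β^2) ≤ 30·β^2, i.e. β^2 ≥ 48/(48+30) = 8/13.
Hence β ≥ (8/13)^(1/2) ≈ 0.784.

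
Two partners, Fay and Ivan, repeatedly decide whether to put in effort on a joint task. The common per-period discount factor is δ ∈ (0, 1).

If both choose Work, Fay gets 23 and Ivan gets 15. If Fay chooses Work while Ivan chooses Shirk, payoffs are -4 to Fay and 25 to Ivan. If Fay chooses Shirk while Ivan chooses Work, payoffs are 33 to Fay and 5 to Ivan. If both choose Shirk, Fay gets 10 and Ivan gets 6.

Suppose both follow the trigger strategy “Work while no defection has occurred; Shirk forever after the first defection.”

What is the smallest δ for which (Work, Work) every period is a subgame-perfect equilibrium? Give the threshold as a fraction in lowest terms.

Fay's threshold: (33−23)/(33−10) = 10/23.
Ivan's threshold: (25−15)/(25−6) = 10/19.
10/23 < 10/19, so Ivan binds and δ* = 10/19.

10/19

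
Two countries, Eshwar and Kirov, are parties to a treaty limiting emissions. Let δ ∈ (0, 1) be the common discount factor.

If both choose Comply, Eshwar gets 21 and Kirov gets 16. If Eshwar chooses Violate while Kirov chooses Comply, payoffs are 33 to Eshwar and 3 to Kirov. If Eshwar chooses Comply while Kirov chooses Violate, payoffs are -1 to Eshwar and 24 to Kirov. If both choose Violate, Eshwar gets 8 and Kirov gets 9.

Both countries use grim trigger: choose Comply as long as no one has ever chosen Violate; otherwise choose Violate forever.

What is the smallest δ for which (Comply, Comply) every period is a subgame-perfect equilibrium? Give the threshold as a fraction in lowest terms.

Eshwar: cooperation gives 21 each period; deviation gives 33 once then 8 forever.
  21/(1−δ) ≥ 33 + 8δ/(1−δ) ⇒ δ ≥ 12/25.
Kirov: cooperation gives 16 each period; deviation gives 24 once then 9 forever.
  δ ≥ 8/15.
Both must hold, so the binding constraint is Kirov's: δ ≥ 8/15.

8/15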